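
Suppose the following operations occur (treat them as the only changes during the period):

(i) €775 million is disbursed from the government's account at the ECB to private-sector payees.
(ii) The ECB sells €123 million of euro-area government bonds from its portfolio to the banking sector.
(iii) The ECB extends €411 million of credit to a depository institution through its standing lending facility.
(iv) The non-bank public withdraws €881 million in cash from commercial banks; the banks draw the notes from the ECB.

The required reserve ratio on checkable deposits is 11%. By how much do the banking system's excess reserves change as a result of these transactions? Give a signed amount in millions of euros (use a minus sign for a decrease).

+€193.66 million

Government spending €775 million: reserves +€775M, deposits +€775M.
OMO sale (to banks) €123 million: reserves −€123M, deposits 0.
Discount-window loan €411 million: reserves +€411M, deposits 0.
Currency withdrawal €881 million: reserves −€881M, deposits −€881M.
Totals: Δreserves = +€182M, Δdeposits = −€106M.
Δrequired reserves = 11% × −€106M = −€11.66M.
Δexcess reserves = Δreserves − Δrequired = +€182M − (−€11.66M) = +€193.66 million.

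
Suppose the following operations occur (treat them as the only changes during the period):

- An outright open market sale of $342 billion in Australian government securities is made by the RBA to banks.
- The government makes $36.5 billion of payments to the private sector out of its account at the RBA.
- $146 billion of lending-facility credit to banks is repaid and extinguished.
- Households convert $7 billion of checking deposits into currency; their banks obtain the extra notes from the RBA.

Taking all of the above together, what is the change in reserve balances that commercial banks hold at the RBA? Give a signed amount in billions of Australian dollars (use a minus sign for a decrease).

-$458.5 billion

OMO sale (to banks) $342 billion: the buying banks pay out of their reserve balances → −$342B.
Government spending $36.5 billion: government payments flow into bank reserve accounts → +$36.5B.
Discount-window repayment $146 billion: repayment is debited from reserves → −$146B.
Currency withdrawal $7 billion: banks swap reserves for currency → −$7B.
Net: −342 + 36.5 − 146 − 7 = -$458.5 billion.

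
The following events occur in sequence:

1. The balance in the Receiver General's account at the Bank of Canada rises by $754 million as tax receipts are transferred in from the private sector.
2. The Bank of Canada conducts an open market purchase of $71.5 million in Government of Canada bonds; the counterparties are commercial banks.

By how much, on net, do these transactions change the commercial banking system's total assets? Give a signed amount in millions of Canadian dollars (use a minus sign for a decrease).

-$754 million

Bank of Canada balance sheet:
  Assets:      Securities +$71.5M
  Liabilities: Bank reserves −$682.5M, Government deposits +$754M
Commercial banking system:
  Assets:      Reserves at CB −$682.5M, Securities −$71.5M
  Liabilities: Checkable deposits −$754M
Change in total bank assets = -$754 million.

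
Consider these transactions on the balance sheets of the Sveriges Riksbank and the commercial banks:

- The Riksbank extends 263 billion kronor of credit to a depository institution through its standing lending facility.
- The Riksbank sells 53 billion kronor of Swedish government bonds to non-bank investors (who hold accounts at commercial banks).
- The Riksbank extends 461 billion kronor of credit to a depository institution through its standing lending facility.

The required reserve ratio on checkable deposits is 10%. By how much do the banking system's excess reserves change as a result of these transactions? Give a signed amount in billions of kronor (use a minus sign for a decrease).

+676.3 billion

Discount-window loan 263 billion kronor: reserves +263B, deposits 0.
Asset sale (to non-banks) 53 billion kronor: reserves −53B, deposits −53B.
Discount-window loan 461 billion kronor: reserves +461B, deposits 0.
Totals: Δreserves = +671B, Δdeposits = −53B.
Δrequired reserves = 10% × −53B = −5.3B.
Δexcess reserves = Δreserves − Δrequired = +671B − (−5.3B) = +676.3 billion.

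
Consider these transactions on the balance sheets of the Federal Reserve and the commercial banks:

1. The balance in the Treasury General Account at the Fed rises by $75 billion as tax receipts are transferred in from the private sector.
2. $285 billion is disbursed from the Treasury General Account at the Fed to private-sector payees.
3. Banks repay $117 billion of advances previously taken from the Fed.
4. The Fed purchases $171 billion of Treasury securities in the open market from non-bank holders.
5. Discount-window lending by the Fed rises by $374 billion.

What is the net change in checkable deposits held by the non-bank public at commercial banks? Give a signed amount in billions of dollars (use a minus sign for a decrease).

Fed balance sheet:
  Assets:      Securities +$171B, Loans to banks +$257B
  Liabilities: Bank reserves +$638B, Government deposits −$210B
Commercial banking system:
  Assets:      Reserves at CB +$638B
  Liabilities: Checkable deposits +$381B, Borrowings from CB +$257B
So the change in checkable deposits held by the non-bank public at commercial banks is +$381 billion.

+$381 billion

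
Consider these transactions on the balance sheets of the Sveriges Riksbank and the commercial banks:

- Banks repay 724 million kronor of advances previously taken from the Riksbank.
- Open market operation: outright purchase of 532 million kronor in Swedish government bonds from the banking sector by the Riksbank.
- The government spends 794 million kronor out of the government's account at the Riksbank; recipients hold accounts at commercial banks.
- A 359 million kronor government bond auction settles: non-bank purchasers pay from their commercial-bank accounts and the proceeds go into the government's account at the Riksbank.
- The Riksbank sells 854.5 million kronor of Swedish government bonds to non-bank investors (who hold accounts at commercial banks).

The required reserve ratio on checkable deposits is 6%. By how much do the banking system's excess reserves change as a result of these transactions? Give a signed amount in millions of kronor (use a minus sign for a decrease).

Discount-window repayment 724 million kronor: reserves −724M, deposits 0.
OMO purchase (from banks) 532 million kronor: reserves +532M, deposits 0.
Government spending 794 million kronor: reserves +794M, deposits +794M.
Government account inflow 359 million kronor: reserves −359M, deposits −359M.
Asset sale (to non-banks) 854.5 million kronor: reserves −854.5M, deposits −854.5M.
Totals: Δreserves = −611.5M, Δdeposits = −419.5M.
Δrequired reserves = 6% × −419.5M = −25.17M.
Δexcess reserves = Δreserves − Δrequired = −611.5M − (−25.17M) = -586.33 million.

-586.33 million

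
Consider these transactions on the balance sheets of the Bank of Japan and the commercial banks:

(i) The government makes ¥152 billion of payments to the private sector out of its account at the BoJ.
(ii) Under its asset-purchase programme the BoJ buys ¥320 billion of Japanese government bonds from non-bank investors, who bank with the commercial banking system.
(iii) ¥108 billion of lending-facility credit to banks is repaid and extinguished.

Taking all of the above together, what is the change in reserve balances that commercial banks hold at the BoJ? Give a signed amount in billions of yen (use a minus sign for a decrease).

Government spending ¥152 billion: government payments flow into bank reserve accounts → +¥152B.
Asset purchase (from non-banks) ¥320 billion: the BoJ pays by crediting reserve accounts → +¥320B.
Discount-window repayment ¥108 billion: repayment is debited from reserves → −¥108B.
Net: 152 + 320 − 108 = +¥364 billion.

+¥364 billion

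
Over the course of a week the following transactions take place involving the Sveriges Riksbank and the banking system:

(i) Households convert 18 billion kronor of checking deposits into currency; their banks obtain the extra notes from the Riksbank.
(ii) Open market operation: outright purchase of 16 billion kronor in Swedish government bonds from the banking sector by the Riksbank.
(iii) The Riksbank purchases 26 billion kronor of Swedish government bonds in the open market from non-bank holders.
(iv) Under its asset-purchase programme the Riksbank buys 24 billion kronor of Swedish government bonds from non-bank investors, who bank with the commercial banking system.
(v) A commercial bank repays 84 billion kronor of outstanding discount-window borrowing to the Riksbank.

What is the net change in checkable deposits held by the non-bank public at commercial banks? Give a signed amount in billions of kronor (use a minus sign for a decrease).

Riksbank balance sheet:
  Assets:      Securities +66B, Loans to banks −84B
  Liabilities: Bank reserves −36B, Currency in circulation +18B
Commercial banking system:
  Assets:      Reserves at CB −36B, Securities −16B
  Liabilities: Checkable deposits +32B, Borrowings from CB −84B
So the change in checkable deposits held by the non-bank public at commercial banks is +32 billion.

+32 billion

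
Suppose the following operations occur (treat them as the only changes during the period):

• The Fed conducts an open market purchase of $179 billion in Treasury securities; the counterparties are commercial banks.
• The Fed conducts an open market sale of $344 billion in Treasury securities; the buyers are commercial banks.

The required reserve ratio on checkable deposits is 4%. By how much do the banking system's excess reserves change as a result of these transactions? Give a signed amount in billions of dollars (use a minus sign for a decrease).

OMO purchase (from banks) $179 billion: reserves +$179B, deposits 0.
OMO sale (to banks) $344 billion: reserves −$344B, deposits 0.
Totals: Δreserves = −$165B, Δdeposits = 0.
Δrequired reserves = 4% × 0 = 0.
Δexcess reserves = Δreserves − Δrequired = −$165B − (0) = -$165 billion.

-$165 billion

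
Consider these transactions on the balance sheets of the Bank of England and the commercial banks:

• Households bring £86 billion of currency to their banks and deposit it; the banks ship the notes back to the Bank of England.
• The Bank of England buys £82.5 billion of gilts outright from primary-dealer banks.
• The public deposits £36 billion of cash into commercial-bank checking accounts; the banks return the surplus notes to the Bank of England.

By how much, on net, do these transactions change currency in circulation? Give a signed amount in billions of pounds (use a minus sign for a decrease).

Bank of England balance sheet:
  Assets:      Securities +£82.5B
  Liabilities: Bank reserves +£204.5B, Currency in circulation −£122B
So the change in currency in circulation is -£122 billion.

-£122 billion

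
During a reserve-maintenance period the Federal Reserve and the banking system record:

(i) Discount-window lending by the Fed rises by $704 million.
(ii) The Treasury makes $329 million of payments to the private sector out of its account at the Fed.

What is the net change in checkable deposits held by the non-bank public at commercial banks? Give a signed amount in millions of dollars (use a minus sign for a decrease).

+$329 million

Discount-window loan $704 million: the counterparty is a bank, so public deposits are unchanged → 0.
Government spending $329 million: non-bank counterparties' bank balances rise → +$329M.
Net: 0 + 329 = +$329 million.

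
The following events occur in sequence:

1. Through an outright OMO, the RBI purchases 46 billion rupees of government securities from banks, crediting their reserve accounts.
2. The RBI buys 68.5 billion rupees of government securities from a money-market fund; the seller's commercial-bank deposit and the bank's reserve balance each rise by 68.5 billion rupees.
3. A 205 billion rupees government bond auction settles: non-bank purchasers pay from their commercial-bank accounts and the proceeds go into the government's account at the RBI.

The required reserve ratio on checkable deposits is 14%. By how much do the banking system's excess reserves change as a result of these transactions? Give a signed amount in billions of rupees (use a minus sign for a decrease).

-71.39 billion

OMO purchase (from banks) 46 billion rupees: reserves +46B, deposits 0.
Asset purchase (from non-banks) 68.5 billion rupees: reserves +68.5B, deposits +68.5B.
Government account inflow 205 billion rupees: reserves −205B, deposits −205B.
Totals: Δreserves = −90.5B, Δdeposits = −136.5B.
Δrequired reserves = 14% × −136.5B = −19.11B.
Δexcess reserves = Δreserves − Δrequired = −90.5B − (−19.11B) = -71.39 billion.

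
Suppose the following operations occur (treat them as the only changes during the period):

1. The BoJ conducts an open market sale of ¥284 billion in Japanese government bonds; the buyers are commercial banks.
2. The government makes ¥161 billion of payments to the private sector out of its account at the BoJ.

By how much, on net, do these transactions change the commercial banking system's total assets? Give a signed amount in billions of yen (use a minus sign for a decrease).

+¥161 billion

OMO sale (to banks) ¥284 billion: just an asset swap on bank balance sheets → 0.
Government spending ¥161 billion: bank balance sheets expand → +¥161B.
Net: 0 + 161 = +¥161 billion.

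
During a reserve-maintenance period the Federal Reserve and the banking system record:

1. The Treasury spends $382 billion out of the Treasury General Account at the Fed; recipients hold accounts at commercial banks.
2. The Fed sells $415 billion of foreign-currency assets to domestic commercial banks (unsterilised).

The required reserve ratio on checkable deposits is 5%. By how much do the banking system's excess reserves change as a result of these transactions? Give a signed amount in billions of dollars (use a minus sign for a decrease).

Government spending $382 billion: reserves +$382B, deposits +$382B.
FX sale $415 billion: reserves −$415B, deposits 0.
Totals: Δreserves = −$33B, Δdeposits = +$382B.
Δrequired reserves = 5% × +$382B = +$19.1B.
Δexcess reserves = Δreserves − Δrequired = −$33B − (+$19.1B) = -$52.1 billion.

-$52.1 billion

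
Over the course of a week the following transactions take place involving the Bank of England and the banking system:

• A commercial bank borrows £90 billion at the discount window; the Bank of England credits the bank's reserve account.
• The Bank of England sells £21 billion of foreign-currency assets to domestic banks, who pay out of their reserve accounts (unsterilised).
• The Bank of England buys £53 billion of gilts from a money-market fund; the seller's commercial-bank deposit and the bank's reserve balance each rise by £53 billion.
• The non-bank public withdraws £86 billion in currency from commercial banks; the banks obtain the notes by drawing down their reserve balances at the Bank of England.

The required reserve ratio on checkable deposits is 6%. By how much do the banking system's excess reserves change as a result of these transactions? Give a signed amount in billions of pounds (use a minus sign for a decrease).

+£37.98 billion

Discount-window loan £90 billion: reserves +£90B, deposits 0.
FX sale £21 billion: reserves −£21B, deposits 0.
Asset purchase (from non-banks) £53 billion: reserves +£53B, deposits +£53B.
Currency withdrawal £86 billion: reserves −£86B, deposits −£86B.
Totals: Δreserves = +£36B, Δdeposits = −£33B.
Δrequired reserves = 6% × −£33B = −£1.98B.
Δexcess reserves = Δreserves − Δrequired = +£36B − (−£1.98B) = +£37.98 billion.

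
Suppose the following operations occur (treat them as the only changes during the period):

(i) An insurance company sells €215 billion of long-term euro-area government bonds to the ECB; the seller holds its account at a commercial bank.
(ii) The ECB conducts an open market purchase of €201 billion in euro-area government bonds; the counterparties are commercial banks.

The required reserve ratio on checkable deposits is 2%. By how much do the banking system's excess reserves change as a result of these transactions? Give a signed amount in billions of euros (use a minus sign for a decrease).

+€411.7 billion

Asset purchase (from non-banks) €215 billion: reserves +€215B, deposits +€215B.
OMO purchase (from banks) €201 billion: reserves +€201B, deposits 0.
Totals: Δreserves = +€416B, Δdeposits = +€215B.
Δrequired reserves = 2% × +€215B = +€4.3B.
Δexcess reserves = Δreserves − Δrequired = +€416B − (+€4.3B) = +€411.7 billion.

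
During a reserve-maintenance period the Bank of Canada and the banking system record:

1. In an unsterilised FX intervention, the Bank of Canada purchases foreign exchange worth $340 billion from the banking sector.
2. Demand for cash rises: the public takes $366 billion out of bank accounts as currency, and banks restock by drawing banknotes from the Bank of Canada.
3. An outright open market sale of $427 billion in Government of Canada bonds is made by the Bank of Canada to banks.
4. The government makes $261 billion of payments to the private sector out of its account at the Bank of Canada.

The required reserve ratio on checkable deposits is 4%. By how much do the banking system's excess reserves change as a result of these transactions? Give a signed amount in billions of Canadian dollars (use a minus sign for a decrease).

FX purchase $340 billion: reserves +$340B, deposits 0.
Currency withdrawal $366 billion: reserves −$366B, deposits −$366B.
OMO sale (to banks) $427 billion: reserves −$427B, deposits 0.
Government spending $261 billion: reserves +$261B, deposits +$261B.
Totals: Δreserves = −$192B, Δdeposits = −$105B.
Δrequired reserves = 4% × −$105B = −$4.2B.
Δexcess reserves = Δreserves − Δrequired = −$192B − (−$4.2B) = -$187.8 billion.

-$187.8 billion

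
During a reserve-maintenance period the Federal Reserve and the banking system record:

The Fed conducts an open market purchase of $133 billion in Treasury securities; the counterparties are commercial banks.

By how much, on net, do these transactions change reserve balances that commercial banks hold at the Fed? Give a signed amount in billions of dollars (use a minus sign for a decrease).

OMO purchase (from banks) $133 billion: the Fed pays by crediting reserve accounts → +$133B.

+$133 billion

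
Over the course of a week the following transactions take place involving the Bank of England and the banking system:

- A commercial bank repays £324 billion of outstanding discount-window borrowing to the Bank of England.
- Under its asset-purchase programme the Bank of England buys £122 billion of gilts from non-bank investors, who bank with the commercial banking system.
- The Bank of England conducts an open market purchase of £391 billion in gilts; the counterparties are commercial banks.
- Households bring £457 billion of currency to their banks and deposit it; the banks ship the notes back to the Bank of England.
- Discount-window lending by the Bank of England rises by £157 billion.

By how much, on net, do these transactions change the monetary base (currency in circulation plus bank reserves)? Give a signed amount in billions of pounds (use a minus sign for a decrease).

+£346 billion

Bank of England balance sheet:
  Assets:      Securities +£513B, Loans to banks −£167B
  Liabilities: Bank reserves +£803B, Currency in circulation −£457B
Commercial banking system:
  Assets:      Reserves at CB +£803B, Securities −£391B
  Liabilities: Checkable deposits +£579B, Borrowings from CB −£167B
Monetary base = currency + reserves: −£457B + (+£803B) = +£346 billion.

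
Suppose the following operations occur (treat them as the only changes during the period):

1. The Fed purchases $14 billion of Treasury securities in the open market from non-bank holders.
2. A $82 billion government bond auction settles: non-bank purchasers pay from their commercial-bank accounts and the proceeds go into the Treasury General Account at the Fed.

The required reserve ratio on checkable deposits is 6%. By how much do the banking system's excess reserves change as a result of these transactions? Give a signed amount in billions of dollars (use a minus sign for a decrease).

-$63.92 billion

Asset purchase (from non-banks) $14 billion: reserves +$14B, deposits +$14B.
Government account inflow $82 billion: reserves −$82B, deposits −$82B.
Totals: Δreserves = −$68B, Δdeposits = −$68B.
Δrequired reserves = 6% × −$68B = −$4.08B.
Δexcess reserves = Δreserves − Δrequired = −$68B − (−$4.08B) = -$63.92 billion.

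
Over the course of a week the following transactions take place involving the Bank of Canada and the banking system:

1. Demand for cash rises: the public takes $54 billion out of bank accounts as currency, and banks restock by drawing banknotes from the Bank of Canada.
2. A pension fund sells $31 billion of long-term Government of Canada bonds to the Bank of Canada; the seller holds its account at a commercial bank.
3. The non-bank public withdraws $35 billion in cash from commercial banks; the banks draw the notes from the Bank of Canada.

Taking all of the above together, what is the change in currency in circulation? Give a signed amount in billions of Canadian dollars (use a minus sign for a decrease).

Currency withdrawal $54 billion: notes leave the central bank → +$54B.
Asset purchase (from non-banks) $31 billion: no currency enters or leaves circulation → 0.
Currency withdrawal $35 billion: notes leave the central bank → +$35B.
Net: 54 + 0 + 35 = +$89 billion.

+$89 billion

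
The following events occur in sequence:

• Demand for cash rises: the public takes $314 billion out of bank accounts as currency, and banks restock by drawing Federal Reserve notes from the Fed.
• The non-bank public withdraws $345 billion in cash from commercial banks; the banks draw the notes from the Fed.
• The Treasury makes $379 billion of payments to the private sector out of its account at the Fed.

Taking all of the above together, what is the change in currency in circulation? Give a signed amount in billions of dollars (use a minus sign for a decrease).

Currency withdrawal $314 billion: notes leave the central bank → +$314B.
Currency withdrawal $345 billion: notes leave the central bank → +$345B.
Government spending $379 billion: no currency enters or leaves circulation → 0.
Net: 314 + 345 + 0 = +$659 billion.

+$659 billion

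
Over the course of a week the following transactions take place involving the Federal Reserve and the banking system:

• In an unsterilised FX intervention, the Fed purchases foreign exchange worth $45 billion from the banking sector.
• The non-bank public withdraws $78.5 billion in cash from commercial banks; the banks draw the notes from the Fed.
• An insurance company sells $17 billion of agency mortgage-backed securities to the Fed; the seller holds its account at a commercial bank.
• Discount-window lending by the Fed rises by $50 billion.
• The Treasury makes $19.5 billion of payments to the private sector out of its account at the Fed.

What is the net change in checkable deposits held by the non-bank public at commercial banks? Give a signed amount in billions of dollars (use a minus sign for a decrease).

-$42 billion

FX purchase $45 billion: the counterparty is a bank, so public deposits are unchanged → 0.
Currency withdrawal $78.5 billion: non-bank counterparties' bank balances fall → −$78.5B.
Asset purchase (from non-banks) $17 billion: non-bank counterparties' bank balances rise → +$17B.
Discount-window loan $50 billion: the counterparty is a bank, so public deposits are unchanged → 0.
Government spending $19.5 billion: non-bank counterparties' bank balances rise → +$19.5B.
Net: 0 − 78.5 + 17 + 0 + 19.5 = -$42 billion.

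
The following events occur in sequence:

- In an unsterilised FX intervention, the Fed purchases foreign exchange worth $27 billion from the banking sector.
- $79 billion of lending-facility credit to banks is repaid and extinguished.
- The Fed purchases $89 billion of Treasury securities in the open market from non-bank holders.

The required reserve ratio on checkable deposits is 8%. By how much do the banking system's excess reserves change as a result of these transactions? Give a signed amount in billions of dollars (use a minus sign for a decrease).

FX purchase $27 billion: reserves +$27B, deposits 0.
Discount-window repayment $79 billion: reserves −$79B, deposits 0.
Asset purchase (from non-banks) $89 billion: reserves +$89B, deposits +$89B.
Totals: Δreserves = +$37B, Δdeposits = +$89B.
Δrequired reserves = 8% × +$89B = +$7.12B.
Δexcess reserves = Δreserves − Δrequired = +$37B − (+$7.12B) = +$29.88 billion.

+$29.88 billion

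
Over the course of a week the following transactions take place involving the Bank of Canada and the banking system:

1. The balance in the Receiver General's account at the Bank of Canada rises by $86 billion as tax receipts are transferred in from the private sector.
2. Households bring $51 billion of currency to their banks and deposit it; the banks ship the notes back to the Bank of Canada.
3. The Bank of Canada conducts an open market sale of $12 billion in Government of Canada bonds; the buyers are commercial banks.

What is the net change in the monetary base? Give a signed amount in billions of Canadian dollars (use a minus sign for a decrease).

Government account inflow $86 billion: reserves shift to a non-base liability → −$86B.
Currency deposit $51 billion: just a shift between currency and reserves — both are base money → 0.
OMO sale (to banks) $12 billion: Bank of Canada balance sheet contracts → −$12B.
Net: −86 + 0 − 12 = -$98 billion.

-$98 billion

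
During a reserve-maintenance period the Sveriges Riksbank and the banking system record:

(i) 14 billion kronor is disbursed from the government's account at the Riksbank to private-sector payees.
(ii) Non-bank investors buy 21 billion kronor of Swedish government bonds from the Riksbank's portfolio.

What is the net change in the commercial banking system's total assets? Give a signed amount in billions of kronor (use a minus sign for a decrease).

Government spending 14 billion kronor: bank balance sheets expand → +14B.
Asset sale (to non-banks) 21 billion kronor: bank balance sheets shrink → −21B.
Net: 14 − 21 = -7 billion.

-7 billion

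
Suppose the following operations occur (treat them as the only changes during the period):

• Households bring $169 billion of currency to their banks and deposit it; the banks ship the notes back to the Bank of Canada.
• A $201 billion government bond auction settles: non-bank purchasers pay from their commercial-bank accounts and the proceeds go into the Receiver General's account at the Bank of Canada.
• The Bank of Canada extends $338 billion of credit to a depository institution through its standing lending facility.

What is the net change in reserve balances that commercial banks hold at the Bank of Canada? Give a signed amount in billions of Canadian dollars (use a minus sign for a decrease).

Currency deposit $169 billion: returned notes are swapped for reserve credit → +$169B.
Government account inflow $201 billion: funds move from bank reserves into the government account → −$201B.
Discount-window loan $338 billion: the loan is credited to the bank's reserve account → +$338B.
Net: 169 − 201 + 338 = +$306 billion.

+$306 billion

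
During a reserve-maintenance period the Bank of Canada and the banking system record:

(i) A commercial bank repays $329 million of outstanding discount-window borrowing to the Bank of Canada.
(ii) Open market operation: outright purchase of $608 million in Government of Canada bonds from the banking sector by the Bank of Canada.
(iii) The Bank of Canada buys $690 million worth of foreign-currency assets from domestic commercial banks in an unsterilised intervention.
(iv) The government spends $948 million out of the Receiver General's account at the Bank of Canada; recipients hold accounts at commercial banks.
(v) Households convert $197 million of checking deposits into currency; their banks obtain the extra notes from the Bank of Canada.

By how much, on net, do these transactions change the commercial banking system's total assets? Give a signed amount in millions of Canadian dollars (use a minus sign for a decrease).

+$422 million

Bank of Canada balance sheet:
  Assets:      Securities +$608M, Loans to banks −$329M, Foreign assets +$690M
  Liabilities: Bank reserves +$1720M, Currency in circulation +$197M, Government deposits −$948M
Commercial banking system:
  Assets:      Reserves at CB +$1720M, Securities −$608M, Foreign assets −$690M
  Liabilities: Checkable deposits +$751M, Borrowings from CB −$329M
Change in total bank assets = +$422 million.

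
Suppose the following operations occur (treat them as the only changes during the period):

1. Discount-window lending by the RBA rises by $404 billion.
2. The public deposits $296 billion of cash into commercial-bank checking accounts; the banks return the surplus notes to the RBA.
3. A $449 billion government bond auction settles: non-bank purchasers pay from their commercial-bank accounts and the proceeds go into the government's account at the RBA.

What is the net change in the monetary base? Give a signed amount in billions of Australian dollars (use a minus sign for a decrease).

RBA balance sheet:
  Assets:      Loans to banks +$404B
  Liabilities: Bank reserves +$251B, Currency in circulation −$296B, Government deposits +$449B
Monetary base = currency + reserves: −$296B + (+$251B) = -$45 billion.

-$45 billion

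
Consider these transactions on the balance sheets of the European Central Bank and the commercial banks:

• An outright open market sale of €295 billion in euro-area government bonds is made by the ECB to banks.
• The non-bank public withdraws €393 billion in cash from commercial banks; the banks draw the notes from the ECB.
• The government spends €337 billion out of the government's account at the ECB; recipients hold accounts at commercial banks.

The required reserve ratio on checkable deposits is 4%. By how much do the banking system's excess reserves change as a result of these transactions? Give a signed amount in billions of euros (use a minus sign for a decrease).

-€348.76 billion

OMO sale (to banks) €295 billion: reserves −€295B, deposits 0.
Currency withdrawal €393 billion: reserves −€393B, deposits −€393B.
Government spending €337 billion: reserves +€337B, deposits +€337B.
Totals: Δreserves = −€351B, Δdeposits = −€56B.
Δrequired reserves = 4% × −€56B = −€2.24B.
Δexcess reserves = Δreserves − Δrequired = −€351B − (−€2.24B) = -€348.76 billion.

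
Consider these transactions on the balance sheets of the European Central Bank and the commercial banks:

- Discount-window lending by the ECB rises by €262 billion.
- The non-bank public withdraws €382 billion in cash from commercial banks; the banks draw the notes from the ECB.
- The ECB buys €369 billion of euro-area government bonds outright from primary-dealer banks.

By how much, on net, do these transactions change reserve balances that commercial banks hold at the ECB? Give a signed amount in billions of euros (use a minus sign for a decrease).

+€249 billion

ECB balance sheet:
  Assets:      Securities +€369B, Loans to banks +€262B
  Liabilities: Bank reserves +€249B, Currency in circulation +€382B
Commercial banking system:
  Assets:      Reserves at CB +€249B, Securities −€369B
  Liabilities: Checkable deposits −€382B, Borrowings from CB +€262B
So the change in reserve balances that commercial banks hold at the ECB is +€249 billion.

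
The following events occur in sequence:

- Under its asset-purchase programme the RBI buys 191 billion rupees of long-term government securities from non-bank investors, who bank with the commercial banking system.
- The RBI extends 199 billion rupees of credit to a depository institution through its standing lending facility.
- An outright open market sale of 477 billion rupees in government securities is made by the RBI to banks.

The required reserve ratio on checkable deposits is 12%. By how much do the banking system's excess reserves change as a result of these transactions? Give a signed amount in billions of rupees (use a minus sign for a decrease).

-109.92 billion

Asset purchase (from non-banks) 191 billion rupees: reserves +191B, deposits +191B.
Discount-window loan 199 billion rupees: reserves +199B, deposits 0.
OMO sale (to banks) 477 billion rupees: reserves −477B, deposits 0.
Totals: Δreserves = −87B, Δdeposits = +191B.
Δrequired reserves = 12% × +191B = +22.92B.
Δexcess reserves = Δreserves − Δrequired = −87B − (+22.92B) = -109.92 billion.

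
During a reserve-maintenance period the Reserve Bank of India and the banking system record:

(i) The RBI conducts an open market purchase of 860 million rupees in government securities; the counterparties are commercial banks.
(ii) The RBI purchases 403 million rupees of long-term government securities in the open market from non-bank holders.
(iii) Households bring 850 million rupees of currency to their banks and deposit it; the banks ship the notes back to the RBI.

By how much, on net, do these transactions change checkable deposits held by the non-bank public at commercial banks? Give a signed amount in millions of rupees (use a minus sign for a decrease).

RBI balance sheet:
  Assets:      Securities +1263M
  Liabilities: Bank reserves +2113M, Currency in circulation −850M
Commercial banking system:
  Assets:      Reserves at CB +2113M, Securities −860M
  Liabilities: Checkable deposits +1253M
So the change in checkable deposits held by the non-bank public at commercial banks is +1253 million.

+1253 million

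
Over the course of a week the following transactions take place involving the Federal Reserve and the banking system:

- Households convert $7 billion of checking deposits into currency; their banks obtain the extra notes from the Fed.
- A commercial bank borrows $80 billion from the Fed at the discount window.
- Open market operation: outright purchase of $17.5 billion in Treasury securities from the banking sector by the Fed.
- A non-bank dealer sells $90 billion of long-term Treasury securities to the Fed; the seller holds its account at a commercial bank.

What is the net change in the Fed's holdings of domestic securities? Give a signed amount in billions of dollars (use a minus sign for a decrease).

+$107.5 billion

Fed balance sheet:
  Assets:      Securities +$107.5B, Loans to banks +$80B
  Liabilities: Bank reserves +$180.5B, Currency in circulation +$7B
So the change in the Fed's holdings of domestic securities is +$107.5 billion.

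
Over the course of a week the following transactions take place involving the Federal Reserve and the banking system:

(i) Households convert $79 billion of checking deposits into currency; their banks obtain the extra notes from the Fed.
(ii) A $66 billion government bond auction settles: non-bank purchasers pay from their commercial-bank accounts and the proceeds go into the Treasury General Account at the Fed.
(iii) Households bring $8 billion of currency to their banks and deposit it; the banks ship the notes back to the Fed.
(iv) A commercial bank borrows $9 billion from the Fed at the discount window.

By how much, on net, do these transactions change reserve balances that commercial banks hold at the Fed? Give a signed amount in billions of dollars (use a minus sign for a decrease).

Fed balance sheet:
  Assets:      Loans to banks +$9B
  Liabilities: Bank reserves −$128B, Currency in circulation +$71B, Government deposits +$66B
Commercial banking system:
  Assets:      Reserves at CB −$128B
  Liabilities: Checkable deposits −$137B, Borrowings from CB +$9B
So the change in reserve balances that commercial banks hold at the Fed is -$128 billion.

-$128 billion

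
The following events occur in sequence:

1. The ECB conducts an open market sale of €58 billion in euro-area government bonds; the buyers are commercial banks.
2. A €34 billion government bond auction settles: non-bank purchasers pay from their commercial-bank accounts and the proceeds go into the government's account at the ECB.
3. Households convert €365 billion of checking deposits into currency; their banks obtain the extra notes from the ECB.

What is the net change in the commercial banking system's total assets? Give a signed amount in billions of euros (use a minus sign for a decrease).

OMO sale (to banks) €58 billion: just an asset swap on bank balance sheets → 0.
Government account inflow €34 billion: bank balance sheets shrink → −€34B.
Currency withdrawal €365 billion: bank balance sheets shrink → −€365B.
Net: 0 − 34 − 365 = -€399 billion.

-€399 billion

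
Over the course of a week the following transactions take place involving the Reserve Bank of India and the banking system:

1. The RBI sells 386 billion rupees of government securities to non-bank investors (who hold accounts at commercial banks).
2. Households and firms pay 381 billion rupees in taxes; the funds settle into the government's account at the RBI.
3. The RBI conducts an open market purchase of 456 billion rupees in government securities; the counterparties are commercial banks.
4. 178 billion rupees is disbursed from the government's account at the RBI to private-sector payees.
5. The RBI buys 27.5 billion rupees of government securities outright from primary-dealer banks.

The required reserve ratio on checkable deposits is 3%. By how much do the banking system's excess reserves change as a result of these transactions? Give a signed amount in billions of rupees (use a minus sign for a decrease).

-87.83 billion

Asset sale (to non-banks) 386 billion rupees: reserves −386B, deposits −386B.
Government account inflow 381 billion rupees: reserves −381B, deposits −381B.
OMO purchase (from banks) 456 billion rupees: reserves +456B, deposits 0.
Government spending 178 billion rupees: reserves +178B, deposits +178B.
OMO purchase (from banks) 27.5 billion rupees: reserves +27.5B, deposits 0.
Totals: Δreserves = −105.5B, Δdeposits = −589B.
Δrequired reserves = 3% × −589B = −17.67B.
Δexcess reserves = Δreserves − Δrequired = −105.5B − (−17.67B) = -87.83 billion.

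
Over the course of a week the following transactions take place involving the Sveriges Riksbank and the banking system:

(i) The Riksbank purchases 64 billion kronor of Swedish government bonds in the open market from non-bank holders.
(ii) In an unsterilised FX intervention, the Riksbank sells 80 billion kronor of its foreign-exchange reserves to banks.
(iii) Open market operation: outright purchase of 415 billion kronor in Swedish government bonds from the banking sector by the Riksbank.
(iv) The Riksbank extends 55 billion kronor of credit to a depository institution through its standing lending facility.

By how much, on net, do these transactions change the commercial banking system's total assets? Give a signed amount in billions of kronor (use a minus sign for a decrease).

Riksbank balance sheet:
  Assets:      Securities +479B, Loans to banks +55B, Foreign assets −80B
  Liabilities: Bank reserves +454B
Commercial banking system:
  Assets:      Reserves at CB +454B, Securities −415B, Foreign assets +80B
  Liabilities: Checkable deposits +64B, Borrowings from CB +55B
Change in total bank assets = +119 billion.

+119 billion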